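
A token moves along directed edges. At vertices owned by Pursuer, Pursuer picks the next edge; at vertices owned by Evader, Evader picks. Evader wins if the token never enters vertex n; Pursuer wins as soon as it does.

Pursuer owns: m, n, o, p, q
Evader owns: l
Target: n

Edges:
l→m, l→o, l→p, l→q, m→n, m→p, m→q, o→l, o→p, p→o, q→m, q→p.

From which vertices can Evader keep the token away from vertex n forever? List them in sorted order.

A0 = {n}
A1: add {m} — m (Pursuer) has m→n.
A2: add {q} — q (Pursuer) has q→m.
A3 = A2; e.g. l (Evader) can still go to o. Fixed point.
Pursuer's attractor = {m, n, q}; Evader avoids the target exactly from the complement.

l, o, p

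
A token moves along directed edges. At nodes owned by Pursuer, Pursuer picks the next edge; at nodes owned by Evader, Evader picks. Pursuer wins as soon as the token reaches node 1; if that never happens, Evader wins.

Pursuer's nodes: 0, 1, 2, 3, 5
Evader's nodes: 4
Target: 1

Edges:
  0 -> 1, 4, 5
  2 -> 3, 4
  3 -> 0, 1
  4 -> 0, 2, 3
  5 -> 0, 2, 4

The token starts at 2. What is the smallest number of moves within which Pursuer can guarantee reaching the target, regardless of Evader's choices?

2

A0 = {1}
A1: add {0, 3} — 0 (Pursuer) has 0→1; 3 (Pursuer) has 3→1.
A2: add {2, 5} — 2 (Pursuer) has 2→3; 5 (Pursuer) has 5→0.
2 enters the attractor at level 2, so Pursuer can force the target in 2 moves from there.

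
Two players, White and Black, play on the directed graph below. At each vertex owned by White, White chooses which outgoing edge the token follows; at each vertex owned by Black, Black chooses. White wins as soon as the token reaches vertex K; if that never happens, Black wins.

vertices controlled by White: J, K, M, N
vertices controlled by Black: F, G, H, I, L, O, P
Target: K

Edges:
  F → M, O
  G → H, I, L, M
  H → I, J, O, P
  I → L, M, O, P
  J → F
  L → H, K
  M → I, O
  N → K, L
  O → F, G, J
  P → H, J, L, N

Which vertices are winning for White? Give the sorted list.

K, N

A0 = {K}
A1: add {N} — N (White) has N→K.
A2 = A1; e.g. F (Black) can still go to M. Fixed point.
White's winning region = {K, N}.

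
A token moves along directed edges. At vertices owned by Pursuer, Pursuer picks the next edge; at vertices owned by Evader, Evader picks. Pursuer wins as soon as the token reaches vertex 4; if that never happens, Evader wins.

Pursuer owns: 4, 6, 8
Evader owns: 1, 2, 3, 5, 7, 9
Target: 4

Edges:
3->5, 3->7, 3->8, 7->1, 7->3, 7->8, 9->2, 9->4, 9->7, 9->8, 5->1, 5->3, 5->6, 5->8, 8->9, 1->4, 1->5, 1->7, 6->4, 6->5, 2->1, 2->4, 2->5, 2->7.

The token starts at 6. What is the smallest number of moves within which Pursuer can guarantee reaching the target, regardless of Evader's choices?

1

A0 = {4}
A1: add {6} — 6 (Pursuer) has 6→4.
A2 = A1; e.g. 1 (Evader) can still go to 5. Fixed point.
6 enters the attractor at level 1, so Pursuer can force the target in 1 move from there.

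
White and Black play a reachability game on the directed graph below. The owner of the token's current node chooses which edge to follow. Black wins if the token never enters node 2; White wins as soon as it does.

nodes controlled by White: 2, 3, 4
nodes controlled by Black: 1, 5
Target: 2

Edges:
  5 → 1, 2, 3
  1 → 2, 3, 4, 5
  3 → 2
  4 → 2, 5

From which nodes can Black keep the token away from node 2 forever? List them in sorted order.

1, 5

A0 = {2}
A1: add {3, 4} — 3 (White) has 3→2; 4 (White) has 4→2.
A2 = A1; e.g. 1 (Black) can still go to 5. Fixed point.
White's attractor = {2, 3, 4}; Black avoids the target exactly from the complement.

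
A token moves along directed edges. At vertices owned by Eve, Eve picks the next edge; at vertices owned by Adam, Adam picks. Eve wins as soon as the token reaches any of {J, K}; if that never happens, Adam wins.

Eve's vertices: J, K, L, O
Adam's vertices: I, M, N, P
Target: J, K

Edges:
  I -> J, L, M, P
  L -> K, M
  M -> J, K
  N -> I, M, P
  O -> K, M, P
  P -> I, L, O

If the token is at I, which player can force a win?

A0 = {J, K}
A1: add {L, M, O} — L (Eve) has L→K; M (Adam): all of {J, K} already in; O (Eve) has O→K.
A2 = A1; e.g. I (Adam) can still go to P. Fixed point.
I never enters the attractor, so Adam can avoid the target forever.

Adam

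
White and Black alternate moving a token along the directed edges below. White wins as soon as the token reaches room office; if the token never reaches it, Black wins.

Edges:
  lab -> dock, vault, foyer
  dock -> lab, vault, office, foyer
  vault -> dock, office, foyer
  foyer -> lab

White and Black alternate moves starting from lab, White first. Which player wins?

Track states (vertex, player-to-move).
A0 = {(office,White), (office,Black)}
A1: add {(dock,White), (vault,White)}.
A2 = A1; e.g. (lab,White) stays out. (lab,White) never enters ⇒ Black avoids the target.

Black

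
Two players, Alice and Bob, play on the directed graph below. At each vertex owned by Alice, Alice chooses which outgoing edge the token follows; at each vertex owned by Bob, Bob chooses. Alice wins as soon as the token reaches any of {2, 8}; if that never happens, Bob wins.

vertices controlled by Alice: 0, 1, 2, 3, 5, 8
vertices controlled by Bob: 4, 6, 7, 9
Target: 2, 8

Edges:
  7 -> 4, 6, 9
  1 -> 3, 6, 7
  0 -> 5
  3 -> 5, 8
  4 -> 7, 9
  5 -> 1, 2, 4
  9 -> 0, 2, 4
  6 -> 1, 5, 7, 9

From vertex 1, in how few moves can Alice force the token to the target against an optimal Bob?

A0 = {2, 8}
A1: add {3, 5} — 3 (Alice) has 3→8; 5 (Alice) has 5→2.
A2: add {0, 1} — 0 (Alice) has 0→5; 1 (Alice) has 1→3.
A3 = A2; e.g. 4 (Bob) can still go to 7. Fixed point.
1 enters the attractor at level 2, so Alice can force the target in 2 moves from there.

2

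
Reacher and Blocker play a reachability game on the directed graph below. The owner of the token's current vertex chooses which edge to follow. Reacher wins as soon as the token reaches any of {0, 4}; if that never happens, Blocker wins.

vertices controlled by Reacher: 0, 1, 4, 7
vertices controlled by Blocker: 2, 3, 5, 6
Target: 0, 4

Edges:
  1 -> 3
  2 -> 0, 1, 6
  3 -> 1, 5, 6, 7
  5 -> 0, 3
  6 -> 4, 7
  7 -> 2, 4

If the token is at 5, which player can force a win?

A0 = {0, 4}
A1: add {7} — 7 (Reacher) has 7→4.
A2: add {6} — 6 (Blocker): all of {4, 7} already in.
A3 = A2; e.g. 1 (Reacher) has no edge into A2. Fixed point.
5 never enters the attractor, so Blocker can avoid the target forever.

Blocker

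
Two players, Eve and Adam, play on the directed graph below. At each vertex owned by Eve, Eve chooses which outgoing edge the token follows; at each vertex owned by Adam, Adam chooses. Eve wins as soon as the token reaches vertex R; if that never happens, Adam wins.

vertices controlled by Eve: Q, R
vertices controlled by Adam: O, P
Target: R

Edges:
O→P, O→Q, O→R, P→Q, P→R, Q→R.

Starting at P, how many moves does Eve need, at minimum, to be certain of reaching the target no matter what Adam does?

2

A0 = {R}
A1: add {Q} — Q (Eve) has Q→R.
A2: add {P} — P (Adam): all of {Q, R} already in.
P enters the attractor at level 2, so Eve can force the target in 2 moves from there.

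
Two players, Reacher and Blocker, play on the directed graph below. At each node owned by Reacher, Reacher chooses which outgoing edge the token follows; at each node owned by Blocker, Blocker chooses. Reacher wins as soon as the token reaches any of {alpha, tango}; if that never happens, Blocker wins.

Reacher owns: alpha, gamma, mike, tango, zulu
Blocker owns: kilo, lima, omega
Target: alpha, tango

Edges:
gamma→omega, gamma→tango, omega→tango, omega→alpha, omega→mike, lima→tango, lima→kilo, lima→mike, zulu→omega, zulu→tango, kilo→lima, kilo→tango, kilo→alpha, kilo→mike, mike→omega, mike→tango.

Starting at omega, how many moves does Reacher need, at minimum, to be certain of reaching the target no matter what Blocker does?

2

A0 = {alpha, tango}
A1: add {gamma, mike, zulu} — gamma (Reacher) has gamma→tango; zulu (Reacher) has zulu→tango; mike (Reacher) has mike→tango.
A2: add {omega} — omega (Blocker): all of {tango, alpha, mike} already in.
A3 = A2; e.g. lima (Blocker) can still go to kilo. Fixed point.
omega enters the attractor at level 2, so Reacher can force the target in 2 moves from there.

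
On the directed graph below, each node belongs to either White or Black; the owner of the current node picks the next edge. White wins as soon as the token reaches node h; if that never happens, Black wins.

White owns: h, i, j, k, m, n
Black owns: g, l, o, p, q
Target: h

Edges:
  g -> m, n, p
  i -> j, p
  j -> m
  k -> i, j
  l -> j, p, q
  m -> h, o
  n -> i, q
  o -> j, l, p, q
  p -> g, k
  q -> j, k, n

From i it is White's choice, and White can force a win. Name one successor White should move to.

j

A0 = {h}
A1: add {m} — m (White) has m→h.
A2: add {j} — j (White) has j→m.
A3: add {i, k} — i (White) has i→j; k (White) has k→j.
A4: add {n} — n (White) has n→i.
A5: add {q} — q (Black): all of {j, k, n} already in.
A6 = A5; e.g. g (Black) can still go to p. Fixed point.
From i, successor j is in the attractor (rank 2); the other successor p is not.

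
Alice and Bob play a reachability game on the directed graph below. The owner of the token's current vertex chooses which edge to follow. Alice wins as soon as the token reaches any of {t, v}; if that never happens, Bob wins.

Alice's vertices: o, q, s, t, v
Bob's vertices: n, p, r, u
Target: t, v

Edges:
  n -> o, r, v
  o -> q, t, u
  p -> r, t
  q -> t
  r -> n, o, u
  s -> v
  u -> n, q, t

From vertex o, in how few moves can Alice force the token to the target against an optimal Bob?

A0 = {t, v}
A1: add {o, q, s} — o (Alice) has o→t; q (Alice) has q→t; s (Alice) has s→v.
A2 = A1; e.g. n (Bob) can still go to r. Fixed point.
o enters the attractor at level 1, so Alice can force the target in 1 move from there.

1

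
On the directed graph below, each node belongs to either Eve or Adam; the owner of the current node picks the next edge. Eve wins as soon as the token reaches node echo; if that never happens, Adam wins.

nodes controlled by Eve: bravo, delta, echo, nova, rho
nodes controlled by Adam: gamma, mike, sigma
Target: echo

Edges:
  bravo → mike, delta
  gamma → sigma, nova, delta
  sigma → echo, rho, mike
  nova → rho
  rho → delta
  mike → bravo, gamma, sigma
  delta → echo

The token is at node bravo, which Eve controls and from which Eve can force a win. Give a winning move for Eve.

delta

A0 = {echo}
A1: add {delta} — delta (Eve) has delta→echo.
A2: add {bravo, rho} — bravo (Eve) has bravo→delta; rho (Eve) has rho→delta.
A3: add {nova} — nova (Eve) has nova→rho.
A4 = A3; e.g. gamma (Adam) can still go to sigma. Fixed point.
From bravo, successor delta is in the attractor (rank 1); the other successor mike is not.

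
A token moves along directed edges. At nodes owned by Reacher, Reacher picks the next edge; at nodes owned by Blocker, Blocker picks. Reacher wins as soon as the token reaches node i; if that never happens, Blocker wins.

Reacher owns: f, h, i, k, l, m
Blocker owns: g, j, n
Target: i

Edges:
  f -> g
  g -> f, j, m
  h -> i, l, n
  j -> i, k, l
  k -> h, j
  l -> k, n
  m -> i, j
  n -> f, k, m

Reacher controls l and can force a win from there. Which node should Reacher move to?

A0 = {i}
A1: add {h, m} — h (Reacher) has h→i; m (Reacher) has m→i.
A2: add {k} — k (Reacher) has k→h.
A3: add {l} — l (Reacher) has l→k.
A4: add {j} — j (Blocker): all of {i, k, l} already in.
A5 = A4; e.g. f (Reacher) has no edge into A4. Fixed point.
From l, successor k is in the attractor (rank 2); the other successor n is not.

k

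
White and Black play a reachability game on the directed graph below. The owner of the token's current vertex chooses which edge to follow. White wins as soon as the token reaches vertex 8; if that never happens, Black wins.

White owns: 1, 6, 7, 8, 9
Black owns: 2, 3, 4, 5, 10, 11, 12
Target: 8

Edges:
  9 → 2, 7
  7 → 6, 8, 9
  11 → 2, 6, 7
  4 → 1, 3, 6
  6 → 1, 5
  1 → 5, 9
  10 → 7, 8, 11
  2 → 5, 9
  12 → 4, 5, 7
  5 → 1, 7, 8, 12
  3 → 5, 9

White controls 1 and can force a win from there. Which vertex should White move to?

A0 = {8}
A1: add {7} — 7 (White) has 7→8.
A2: add {9} — 9 (White) has 9→7.
A3: add {1} — 1 (White) has 1→9.
A4: add {6} — 6 (White) has 6→1.
A5 = A4; e.g. 2 (Black) can still go to 5. Fixed point.
From 1, successor 9 is in the attractor (rank 2); the other successor 5 is not.

9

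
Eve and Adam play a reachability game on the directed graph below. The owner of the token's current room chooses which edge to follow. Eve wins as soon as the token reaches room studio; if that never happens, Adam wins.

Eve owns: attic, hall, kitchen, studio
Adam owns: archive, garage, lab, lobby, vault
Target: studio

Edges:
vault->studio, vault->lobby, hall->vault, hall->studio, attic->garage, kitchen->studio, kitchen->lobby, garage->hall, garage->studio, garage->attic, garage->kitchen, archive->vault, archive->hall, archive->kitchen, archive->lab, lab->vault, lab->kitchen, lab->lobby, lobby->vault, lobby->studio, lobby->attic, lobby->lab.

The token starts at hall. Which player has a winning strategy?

Eve

A0 = {studio}
A1: add {hall, kitchen} — hall (Eve) has hall→studio; kitchen (Eve) has kitchen→studio.
A2 = A1; e.g. vault (Adam) can still go to lobby. Fixed point.
hall ∈ A1, so Eve can force the target.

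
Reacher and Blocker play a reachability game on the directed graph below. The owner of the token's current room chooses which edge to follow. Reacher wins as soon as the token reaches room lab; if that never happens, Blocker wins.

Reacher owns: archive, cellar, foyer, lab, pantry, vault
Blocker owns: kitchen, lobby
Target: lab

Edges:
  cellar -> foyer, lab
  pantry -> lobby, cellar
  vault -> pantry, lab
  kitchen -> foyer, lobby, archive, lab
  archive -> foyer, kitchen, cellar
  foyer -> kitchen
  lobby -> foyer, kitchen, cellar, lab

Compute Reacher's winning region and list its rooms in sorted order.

archive, cellar, lab, pantry, vault

A0 = {lab}
A1: add {cellar, vault} — vault (Reacher) has vault→lab; cellar (Reacher) has cellar→lab.
A2: add {archive, pantry} — pantry (Reacher) has pantry→cellar; archive (Reacher) has archive→cellar.
A3 = A2; e.g. foyer (Reacher) has no edge into A2. Fixed point.
Reacher's winning region = {archive, cellar, lab, pantry, vault}.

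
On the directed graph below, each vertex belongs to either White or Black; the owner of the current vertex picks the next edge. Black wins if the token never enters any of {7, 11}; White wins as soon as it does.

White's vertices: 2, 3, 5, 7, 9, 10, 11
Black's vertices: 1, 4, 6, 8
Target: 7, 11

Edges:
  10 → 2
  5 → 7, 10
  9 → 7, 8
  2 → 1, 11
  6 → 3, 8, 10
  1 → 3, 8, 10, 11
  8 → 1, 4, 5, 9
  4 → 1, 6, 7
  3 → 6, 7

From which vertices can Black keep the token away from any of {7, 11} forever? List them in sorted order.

A0 = {7, 11}
A1: add {2, 3, 5, 9} — 2 (White) has 2→11; 3 (White) has 3→7; 5 (White) has 5→7; 9 (White) has 9→7.
A2: add {10} — 10 (White) has 10→2.
A3 = A2; e.g. 1 (Black) can still go to 8. Fixed point.
White's attractor = {2, 3, 5, 7, 9, 10, 11}; Black avoids the target exactly from the complement.

1, 4, 6, 8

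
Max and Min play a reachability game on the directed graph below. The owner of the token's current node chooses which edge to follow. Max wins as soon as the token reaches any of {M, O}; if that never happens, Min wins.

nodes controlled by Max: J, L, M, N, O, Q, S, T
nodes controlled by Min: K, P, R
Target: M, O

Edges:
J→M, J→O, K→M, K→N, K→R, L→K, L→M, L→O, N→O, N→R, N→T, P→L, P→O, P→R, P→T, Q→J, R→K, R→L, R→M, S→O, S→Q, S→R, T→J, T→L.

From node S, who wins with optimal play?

Max

A0 = {M, O}
A1: add {J, L, N, S} — J (Max) has J→M; L (Max) has L→M; N (Max) has N→O; S (Max) has S→O.
S ∈ A1, so Max can force the target.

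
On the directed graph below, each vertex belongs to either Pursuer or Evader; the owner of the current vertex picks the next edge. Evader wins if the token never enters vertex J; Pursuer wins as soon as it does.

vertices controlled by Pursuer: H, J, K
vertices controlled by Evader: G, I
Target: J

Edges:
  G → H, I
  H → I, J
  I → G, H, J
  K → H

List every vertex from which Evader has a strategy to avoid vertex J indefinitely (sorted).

G, I

A0 = {J}
A1: add {H} — H (Pursuer) has H→J.
A2: add {K} — K (Pursuer) has K→H.
A3 = A2; e.g. G (Evader) can still go to I. Fixed point.
Pursuer's attractor = {H, J, K}; Evader avoids the target exactly from the complement.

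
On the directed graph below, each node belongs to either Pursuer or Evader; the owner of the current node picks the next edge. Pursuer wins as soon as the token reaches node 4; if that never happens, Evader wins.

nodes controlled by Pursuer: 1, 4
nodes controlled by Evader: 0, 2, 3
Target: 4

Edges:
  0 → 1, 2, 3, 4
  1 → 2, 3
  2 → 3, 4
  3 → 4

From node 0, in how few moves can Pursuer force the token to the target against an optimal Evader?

A0 = {4}
A1: add {3} — 3 (Evader): all of {4} already in.
A2: add {1, 2} — 1 (Pursuer) has 1→3; 2 (Evader): all of {3, 4} already in.
A3: add {0} — 0 (Evader): all of {1, 2, 3, 4} already in.
A3 = all vertices. Fixed point.
0 enters the attractor at level 3, so Pursuer can force the target in 3 moves from there.

3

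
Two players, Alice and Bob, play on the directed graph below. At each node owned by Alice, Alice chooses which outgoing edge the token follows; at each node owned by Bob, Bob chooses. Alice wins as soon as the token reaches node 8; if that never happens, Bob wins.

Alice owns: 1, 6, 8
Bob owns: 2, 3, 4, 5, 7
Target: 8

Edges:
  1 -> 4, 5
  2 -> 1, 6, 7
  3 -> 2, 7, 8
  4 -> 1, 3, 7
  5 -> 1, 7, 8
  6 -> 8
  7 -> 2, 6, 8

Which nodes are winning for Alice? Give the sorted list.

A0 = {8}
A1: add {6} — 6 (Alice) has 6→8.
A2 = A1; e.g. 1 (Alice) has no edge into A1. Fixed point.
Alice's winning region = {6, 8}.

6, 8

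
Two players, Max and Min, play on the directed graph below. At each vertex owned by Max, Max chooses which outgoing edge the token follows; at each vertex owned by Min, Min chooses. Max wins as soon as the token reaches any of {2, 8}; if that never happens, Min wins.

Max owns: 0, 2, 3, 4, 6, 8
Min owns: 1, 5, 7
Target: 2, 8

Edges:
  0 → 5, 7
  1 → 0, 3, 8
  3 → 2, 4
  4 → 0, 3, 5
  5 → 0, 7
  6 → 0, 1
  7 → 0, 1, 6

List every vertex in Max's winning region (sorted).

2, 3, 4, 8

A0 = {2, 8}
A1: add {3} — 3 (Max) has 3→2.
A2: add {4} — 4 (Max) has 4→3.
A3 = A2; e.g. 0 (Max) has no edge into A2. Fixed point.
Max's winning region = {2, 3, 4, 8}.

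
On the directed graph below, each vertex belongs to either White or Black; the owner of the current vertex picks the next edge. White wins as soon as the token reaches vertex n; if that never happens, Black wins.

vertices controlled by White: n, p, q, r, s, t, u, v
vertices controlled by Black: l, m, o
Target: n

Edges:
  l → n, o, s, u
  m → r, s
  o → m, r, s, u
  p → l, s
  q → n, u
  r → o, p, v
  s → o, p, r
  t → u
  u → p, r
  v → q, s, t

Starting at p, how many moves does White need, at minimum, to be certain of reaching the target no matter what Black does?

A0 = {n}
A1: add {q} — q (White) has q→n.
A2: add {v} — v (White) has v→q.
A3: add {r} — r (White) has r→v.
A4: add {s, u} — s (White) has s→r; u (White) has u→r.
A5: add {m, p, t} — m (Black): all of {r, s} already in; p (White) has p→s; t (White) has t→u.
p enters the attractor at level 5, so White can force the target in 5 moves from there.

5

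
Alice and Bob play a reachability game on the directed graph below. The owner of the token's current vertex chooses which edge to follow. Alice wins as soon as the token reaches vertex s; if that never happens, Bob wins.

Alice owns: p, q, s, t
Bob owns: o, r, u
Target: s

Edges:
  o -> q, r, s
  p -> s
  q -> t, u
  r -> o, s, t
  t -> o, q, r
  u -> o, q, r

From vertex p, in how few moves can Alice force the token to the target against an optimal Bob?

A0 = {s}
A1: add {p} — p (Alice) has p→s.
A2 = A1; e.g. o (Bob) can still go to q. Fixed point.
p enters the attractor at level 1, so Alice can force the target in 1 move from there.

1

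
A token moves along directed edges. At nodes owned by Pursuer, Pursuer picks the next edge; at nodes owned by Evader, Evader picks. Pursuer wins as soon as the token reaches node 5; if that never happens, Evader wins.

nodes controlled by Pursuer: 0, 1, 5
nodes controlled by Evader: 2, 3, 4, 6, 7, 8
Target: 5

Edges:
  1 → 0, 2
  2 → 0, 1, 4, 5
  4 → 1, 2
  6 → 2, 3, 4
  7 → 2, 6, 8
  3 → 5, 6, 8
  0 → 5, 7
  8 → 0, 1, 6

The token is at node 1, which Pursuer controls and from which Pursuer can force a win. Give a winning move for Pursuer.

0

A0 = {5}
A1: add {0} — 0 (Pursuer) has 0→5.
A2: add {1} — 1 (Pursuer) has 1→0.
A3 = A2; e.g. 2 (Evader) can still go to 4. Fixed point.
From 1, successor 0 is in the attractor (rank 1); the other successor 2 is not.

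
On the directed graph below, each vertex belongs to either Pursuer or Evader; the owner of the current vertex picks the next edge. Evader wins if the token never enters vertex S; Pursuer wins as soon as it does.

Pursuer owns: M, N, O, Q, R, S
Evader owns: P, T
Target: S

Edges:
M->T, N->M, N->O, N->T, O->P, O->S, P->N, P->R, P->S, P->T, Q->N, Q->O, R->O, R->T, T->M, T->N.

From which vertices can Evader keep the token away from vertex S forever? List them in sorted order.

A0 = {S}
A1: add {O} — O (Pursuer) has O→S.
A2: add {N, Q, R} — N (Pursuer) has N→O; Q (Pursuer) has Q→O; R (Pursuer) has R→O.
A3 = A2; e.g. M (Pursuer) has no edge into A2. Fixed point.
Pursuer's attractor = {N, O, Q, R, S}; Evader avoids the target exactly from the complement.

M, P, T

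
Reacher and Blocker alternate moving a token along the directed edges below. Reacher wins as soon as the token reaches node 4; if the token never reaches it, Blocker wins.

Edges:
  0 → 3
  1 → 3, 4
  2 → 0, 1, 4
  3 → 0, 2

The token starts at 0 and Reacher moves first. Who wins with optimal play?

Blocker

Track states (vertex, player-to-move).
A0 = {(4,Reacher), (4,Blocker)}
A1: add {(1,Reacher), (2,Reacher)}.
A2 = A1; e.g. (0,Reacher) stays out. (0,Reacher) never enters ⇒ Blocker avoids the target.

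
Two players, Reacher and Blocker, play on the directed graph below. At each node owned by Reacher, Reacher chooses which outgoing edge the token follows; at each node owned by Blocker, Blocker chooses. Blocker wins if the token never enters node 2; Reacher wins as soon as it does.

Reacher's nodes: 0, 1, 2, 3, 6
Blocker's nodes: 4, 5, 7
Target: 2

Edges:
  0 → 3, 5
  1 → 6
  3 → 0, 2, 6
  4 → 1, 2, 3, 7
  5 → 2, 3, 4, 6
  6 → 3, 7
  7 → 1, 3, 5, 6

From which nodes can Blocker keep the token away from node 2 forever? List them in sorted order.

4, 5, 7

A0 = {2}
A1: add {3} — 3 (Reacher) has 3→2.
A2: add {0, 6} — 0 (Reacher) has 0→3; 6 (Reacher) has 6→3.
A3: add {1} — 1 (Reacher) has 1→6.
A4 = A3; e.g. 4 (Blocker) can still go to 7. Fixed point.
Reacher's attractor = {0, 1, 2, 3, 6}; Blocker avoids the target exactly from the complement.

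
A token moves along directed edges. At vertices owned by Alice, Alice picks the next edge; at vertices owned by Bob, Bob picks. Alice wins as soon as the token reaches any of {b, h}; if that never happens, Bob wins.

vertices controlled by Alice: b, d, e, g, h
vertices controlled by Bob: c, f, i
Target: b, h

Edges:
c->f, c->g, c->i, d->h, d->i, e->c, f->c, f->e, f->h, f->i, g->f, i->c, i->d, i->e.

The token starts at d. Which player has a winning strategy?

Alice

A0 = {b, h}
A1: add {d} — d (Alice) has d→h.
A2 = A1; e.g. c (Bob) can still go to f. Fixed point.
d ∈ A1, so Alice can force the target.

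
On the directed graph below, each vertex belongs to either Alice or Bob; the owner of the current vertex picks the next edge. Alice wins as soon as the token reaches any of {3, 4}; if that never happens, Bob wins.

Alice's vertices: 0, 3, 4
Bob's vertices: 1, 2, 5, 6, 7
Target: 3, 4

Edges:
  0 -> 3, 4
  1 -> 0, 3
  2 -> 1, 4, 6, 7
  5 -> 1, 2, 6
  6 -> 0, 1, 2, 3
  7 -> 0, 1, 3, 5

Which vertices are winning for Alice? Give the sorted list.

0, 1, 3, 4

A0 = {3, 4}
A1: add {0} — 0 (Alice) has 0→3.
A2: add {1} — 1 (Bob): all of {0, 3} already in.
A3 = A2; e.g. 2 (Bob) can still go to 6. Fixed point.
Alice's winning region = {0, 1, 3, 4}.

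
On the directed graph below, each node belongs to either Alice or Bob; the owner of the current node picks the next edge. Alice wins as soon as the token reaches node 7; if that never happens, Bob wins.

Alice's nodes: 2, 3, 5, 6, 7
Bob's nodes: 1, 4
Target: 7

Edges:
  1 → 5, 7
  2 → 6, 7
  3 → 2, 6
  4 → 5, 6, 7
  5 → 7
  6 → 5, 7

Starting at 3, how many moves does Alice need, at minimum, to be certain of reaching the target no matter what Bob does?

2

A0 = {7}
A1: add {2, 5, 6} — 2 (Alice) has 2→7; 5 (Alice) has 5→7; 6 (Alice) has 6→7.
A2: add {1, 3, 4} — 1 (Bob): all of {5, 7} already in; 3 (Alice) has 3→2; 4 (Bob): all of {5, 6, 7} already in.
A2 = all vertices. Fixed point.
3 enters the attractor at level 2, so Alice can force the target in 2 moves from there.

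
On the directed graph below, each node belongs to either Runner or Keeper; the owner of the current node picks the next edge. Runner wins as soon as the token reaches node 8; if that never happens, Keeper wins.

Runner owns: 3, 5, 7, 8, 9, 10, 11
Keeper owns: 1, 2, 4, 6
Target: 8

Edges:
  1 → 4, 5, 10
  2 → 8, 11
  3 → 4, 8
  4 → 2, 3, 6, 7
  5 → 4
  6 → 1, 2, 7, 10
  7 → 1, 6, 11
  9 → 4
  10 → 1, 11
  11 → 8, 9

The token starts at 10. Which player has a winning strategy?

A0 = {8}
A1: add {3, 11} — 3 (Runner) has 3→8; 11 (Runner) has 11→8.
A2: add {2, 7, 10} — 2 (Keeper): all of {8, 11} already in; 7 (Runner) has 7→11; 10 (Runner) has 10→11.
A3 = A2; e.g. 1 (Keeper) can still go to 4. Fixed point.
10 ∈ A2, so Runner can force the target.

Runner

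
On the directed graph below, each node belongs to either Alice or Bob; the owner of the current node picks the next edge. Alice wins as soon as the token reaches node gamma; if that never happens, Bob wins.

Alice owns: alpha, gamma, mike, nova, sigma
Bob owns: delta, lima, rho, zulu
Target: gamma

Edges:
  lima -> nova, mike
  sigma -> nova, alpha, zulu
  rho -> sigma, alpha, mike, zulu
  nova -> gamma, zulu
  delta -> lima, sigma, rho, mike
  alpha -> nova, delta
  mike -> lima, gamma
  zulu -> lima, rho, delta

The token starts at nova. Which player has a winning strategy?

Alice

A0 = {gamma}
A1: add {mike, nova} — nova (Alice) has nova→gamma; mike (Alice) has mike→gamma.
nova ∈ A1, so Alice can force the target.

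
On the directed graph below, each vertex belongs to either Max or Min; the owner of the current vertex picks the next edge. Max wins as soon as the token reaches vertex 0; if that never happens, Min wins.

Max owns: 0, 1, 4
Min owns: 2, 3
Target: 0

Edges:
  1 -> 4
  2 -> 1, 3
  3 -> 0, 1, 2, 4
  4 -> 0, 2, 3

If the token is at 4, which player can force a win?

Max

A0 = {0}
A1: add {4} — 4 (Max) has 4→0.
4 ∈ A1, so Max can force the target.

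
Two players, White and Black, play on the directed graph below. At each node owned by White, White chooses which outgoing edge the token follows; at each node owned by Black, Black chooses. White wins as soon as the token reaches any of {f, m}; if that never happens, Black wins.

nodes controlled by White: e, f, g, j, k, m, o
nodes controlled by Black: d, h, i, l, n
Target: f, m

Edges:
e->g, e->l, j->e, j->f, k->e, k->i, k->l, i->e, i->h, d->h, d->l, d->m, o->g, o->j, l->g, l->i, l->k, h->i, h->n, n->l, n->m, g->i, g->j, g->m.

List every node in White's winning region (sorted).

e, f, g, j, k, m, o

A0 = {f, m}
A1: add {g, j} — g (White) has g→m; j (White) has j→f.
A2: add {e, o} — e (White) has e→g; o (White) has o→g.
A3: add {k} — k (White) has k→e.
A4 = A3; e.g. d (Black) can still go to h. Fixed point.
White's winning region = {e, f, g, j, k, m, o}.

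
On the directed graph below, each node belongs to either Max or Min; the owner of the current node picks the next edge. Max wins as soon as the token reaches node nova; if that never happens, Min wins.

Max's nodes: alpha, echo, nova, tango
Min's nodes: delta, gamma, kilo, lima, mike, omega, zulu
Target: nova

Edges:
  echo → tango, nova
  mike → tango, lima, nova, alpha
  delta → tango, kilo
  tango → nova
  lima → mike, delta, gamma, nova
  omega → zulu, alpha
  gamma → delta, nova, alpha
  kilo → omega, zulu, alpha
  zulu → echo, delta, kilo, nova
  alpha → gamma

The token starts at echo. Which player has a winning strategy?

A0 = {nova}
A1: add {echo, tango} — echo (Max) has echo→nova; tango (Max) has tango→nova.
A2 = A1; e.g. mike (Min) can still go to lima. Fixed point.
echo ∈ A1, so Max can force the target.

Max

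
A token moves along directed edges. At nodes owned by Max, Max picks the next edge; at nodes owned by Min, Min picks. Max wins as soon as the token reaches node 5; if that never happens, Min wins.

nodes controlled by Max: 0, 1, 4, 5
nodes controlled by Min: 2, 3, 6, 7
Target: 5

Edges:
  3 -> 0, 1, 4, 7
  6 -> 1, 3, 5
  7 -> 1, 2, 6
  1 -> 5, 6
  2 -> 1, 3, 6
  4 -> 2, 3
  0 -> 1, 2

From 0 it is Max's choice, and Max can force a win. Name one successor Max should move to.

A0 = {5}
A1: add {1} — 1 (Max) has 1→5.
A2: add {0} — 0 (Max) has 0→1.
A3 = A2; e.g. 2 (Min) can still go to 3. Fixed point.
From 0, successor 1 is in the attractor (rank 1); the other successor 2 is not.

1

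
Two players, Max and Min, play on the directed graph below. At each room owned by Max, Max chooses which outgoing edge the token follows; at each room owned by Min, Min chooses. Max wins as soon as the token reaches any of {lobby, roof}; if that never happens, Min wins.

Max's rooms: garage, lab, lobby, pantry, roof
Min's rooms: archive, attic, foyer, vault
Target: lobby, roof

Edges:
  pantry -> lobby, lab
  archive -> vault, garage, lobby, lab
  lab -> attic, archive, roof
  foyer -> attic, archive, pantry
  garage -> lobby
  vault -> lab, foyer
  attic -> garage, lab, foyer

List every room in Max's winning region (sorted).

garage, lab, lobby, pantry, roof

A0 = {lobby, roof}
A1: add {garage, lab, pantry} — garage (Max) has garage→lobby; lab (Max) has lab→roof; pantry (Max) has pantry→lobby.
A2 = A1; e.g. attic (Min) can still go to foyer. Fixed point.
Max's winning region = {garage, lab, lobby, pantry, roof}.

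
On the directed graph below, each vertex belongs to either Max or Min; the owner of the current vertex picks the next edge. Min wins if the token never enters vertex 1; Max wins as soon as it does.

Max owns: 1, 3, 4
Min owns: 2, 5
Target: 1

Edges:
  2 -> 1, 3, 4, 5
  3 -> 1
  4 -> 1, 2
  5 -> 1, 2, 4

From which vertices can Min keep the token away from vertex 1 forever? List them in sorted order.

A0 = {1}
A1: add {3, 4} — 3 (Max) has 3→1; 4 (Max) has 4→1.
A2 = A1; e.g. 2 (Min) can still go to 5. Fixed point.
Max's attractor = {1, 3, 4}; Min avoids the target exactly from the complement.

2, 5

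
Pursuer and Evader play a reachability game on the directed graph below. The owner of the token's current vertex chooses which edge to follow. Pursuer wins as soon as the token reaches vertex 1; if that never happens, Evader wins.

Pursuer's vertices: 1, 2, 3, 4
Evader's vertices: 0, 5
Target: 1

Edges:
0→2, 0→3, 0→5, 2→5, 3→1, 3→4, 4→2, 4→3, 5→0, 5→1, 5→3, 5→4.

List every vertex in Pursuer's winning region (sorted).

1, 3, 4

A0 = {1}
A1: add {3} — 3 (Pursuer) has 3→1.
A2: add {4} — 4 (Pursuer) has 4→3.
A3 = A2; e.g. 0 (Evader) can still go to 2. Fixed point.
Pursuer's winning region = {1, 3, 4}.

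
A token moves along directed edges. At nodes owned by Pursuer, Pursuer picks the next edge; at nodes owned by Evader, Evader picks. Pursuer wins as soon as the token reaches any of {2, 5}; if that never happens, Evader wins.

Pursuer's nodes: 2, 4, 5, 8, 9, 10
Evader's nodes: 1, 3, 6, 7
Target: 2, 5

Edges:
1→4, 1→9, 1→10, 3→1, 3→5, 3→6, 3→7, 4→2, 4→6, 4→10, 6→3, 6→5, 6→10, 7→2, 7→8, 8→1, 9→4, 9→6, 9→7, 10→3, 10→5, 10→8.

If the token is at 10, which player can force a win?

A0 = {2, 5}
A1: add {4, 10} — 4 (Pursuer) has 4→2; 10 (Pursuer) has 10→5.
10 ∈ A1, so Pursuer can force the target.

Pursuer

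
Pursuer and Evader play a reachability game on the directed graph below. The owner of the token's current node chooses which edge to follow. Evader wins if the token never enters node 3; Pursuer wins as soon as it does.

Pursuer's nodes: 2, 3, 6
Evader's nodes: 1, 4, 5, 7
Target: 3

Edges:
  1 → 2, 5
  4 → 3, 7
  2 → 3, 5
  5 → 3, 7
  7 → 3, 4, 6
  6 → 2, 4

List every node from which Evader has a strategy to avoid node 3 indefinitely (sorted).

A0 = {3}
A1: add {2} — 2 (Pursuer) has 2→3.
A2: add {6} — 6 (Pursuer) has 6→2.
A3 = A2; e.g. 1 (Evader) can still go to 5. Fixed point.
Pursuer's attractor = {2, 3, 6}; Evader avoids the target exactly from the complement.

1, 4, 5, 7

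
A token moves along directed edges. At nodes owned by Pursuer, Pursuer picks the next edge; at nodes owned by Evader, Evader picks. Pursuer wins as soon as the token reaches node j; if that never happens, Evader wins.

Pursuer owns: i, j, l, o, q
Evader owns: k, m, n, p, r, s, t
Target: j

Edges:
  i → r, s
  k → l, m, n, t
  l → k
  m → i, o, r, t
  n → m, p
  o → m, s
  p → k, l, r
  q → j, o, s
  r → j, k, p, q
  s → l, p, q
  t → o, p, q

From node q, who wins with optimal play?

Pursuer

A0 = {j}
A1: add {q} — q (Pursuer) has q→j.
A2 = A1; e.g. i (Pursuer) has no edge into A1. Fixed point.
q ∈ A1, so Pursuer can force the target.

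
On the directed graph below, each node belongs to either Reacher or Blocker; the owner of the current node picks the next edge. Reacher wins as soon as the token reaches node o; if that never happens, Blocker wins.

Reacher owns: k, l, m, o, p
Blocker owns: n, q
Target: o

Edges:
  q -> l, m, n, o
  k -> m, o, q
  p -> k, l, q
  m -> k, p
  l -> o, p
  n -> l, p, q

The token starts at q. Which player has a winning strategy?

A0 = {o}
A1: add {k, l} — k (Reacher) has k→o; l (Reacher) has l→o.
A2: add {m, p} — m (Reacher) has m→k; p (Reacher) has p→k.
A3 = A2; e.g. n (Blocker) can still go to q. Fixed point.
q never enters the attractor, so Blocker can avoid the target forever.

Blocker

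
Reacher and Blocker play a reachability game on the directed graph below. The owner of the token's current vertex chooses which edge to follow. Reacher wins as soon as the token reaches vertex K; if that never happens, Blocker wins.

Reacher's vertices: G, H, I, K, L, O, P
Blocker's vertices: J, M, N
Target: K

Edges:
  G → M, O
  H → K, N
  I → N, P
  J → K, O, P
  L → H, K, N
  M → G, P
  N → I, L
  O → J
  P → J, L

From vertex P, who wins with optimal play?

A0 = {K}
A1: add {H, L} — H (Reacher) has H→K; L (Reacher) has L→K.
A2: add {P} — P (Reacher) has P→L.
P ∈ A2, so Reacher can force the target.

Reacher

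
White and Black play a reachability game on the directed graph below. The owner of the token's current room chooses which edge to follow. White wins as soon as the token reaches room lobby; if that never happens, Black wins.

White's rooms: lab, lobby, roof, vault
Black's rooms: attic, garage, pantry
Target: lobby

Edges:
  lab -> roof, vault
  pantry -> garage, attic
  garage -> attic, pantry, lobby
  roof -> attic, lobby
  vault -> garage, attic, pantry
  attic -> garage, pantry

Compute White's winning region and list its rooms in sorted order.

A0 = {lobby}
A1: add {roof} — roof (White) has roof→lobby.
A2: add {lab} — lab (White) has lab→roof.
A3 = A2; e.g. garage (Black) can still go to attic. Fixed point.
White's winning region = {lab, lobby, roof}.

lab, lobby, roof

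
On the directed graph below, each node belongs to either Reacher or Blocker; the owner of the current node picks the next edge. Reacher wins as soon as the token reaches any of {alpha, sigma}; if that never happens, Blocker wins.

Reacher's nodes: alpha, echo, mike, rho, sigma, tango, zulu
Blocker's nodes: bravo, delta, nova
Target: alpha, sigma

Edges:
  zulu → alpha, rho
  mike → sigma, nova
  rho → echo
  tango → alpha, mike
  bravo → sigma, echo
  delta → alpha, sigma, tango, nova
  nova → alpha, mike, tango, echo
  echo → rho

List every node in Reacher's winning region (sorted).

A0 = {alpha, sigma}
A1: add {mike, tango, zulu} — zulu (Reacher) has zulu→alpha; mike (Reacher) has mike→sigma; tango (Reacher) has tango→alpha.
A2 = A1; e.g. rho (Reacher) has no edge into A1. Fixed point.
Reacher's winning region = {alpha, mike, sigma, tango, zulu}.

alpha, mike, sigma, tango, zulu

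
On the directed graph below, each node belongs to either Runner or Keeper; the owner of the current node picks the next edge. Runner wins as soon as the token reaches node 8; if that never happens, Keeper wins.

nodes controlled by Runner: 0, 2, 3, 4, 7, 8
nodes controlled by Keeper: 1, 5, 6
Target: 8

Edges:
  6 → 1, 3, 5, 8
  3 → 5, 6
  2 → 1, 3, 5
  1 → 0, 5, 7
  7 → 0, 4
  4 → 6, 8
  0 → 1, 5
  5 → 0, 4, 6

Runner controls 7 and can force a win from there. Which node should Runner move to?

4

A0 = {8}
A1: add {4} — 4 (Runner) has 4→8.
A2: add {7} — 7 (Runner) has 7→4.
A3 = A2; e.g. 0 (Runner) has no edge into A2. Fixed point.
From 7, successor 4 is in the attractor (rank 1); the other successor 0 is not.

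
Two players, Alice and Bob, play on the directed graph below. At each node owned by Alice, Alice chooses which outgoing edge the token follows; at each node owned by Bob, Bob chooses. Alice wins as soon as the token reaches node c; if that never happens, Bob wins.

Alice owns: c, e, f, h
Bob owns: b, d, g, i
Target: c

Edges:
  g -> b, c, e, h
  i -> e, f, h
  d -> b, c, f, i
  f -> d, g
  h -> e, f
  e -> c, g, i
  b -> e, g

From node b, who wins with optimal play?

A0 = {c}
A1: add {e} — e (Alice) has e→c.
A2: add {h} — h (Alice) has h→e.
A3 = A2; e.g. b (Bob) can still go to g. Fixed point.
b never enters the attractor, so Bob can avoid the target forever.

Bob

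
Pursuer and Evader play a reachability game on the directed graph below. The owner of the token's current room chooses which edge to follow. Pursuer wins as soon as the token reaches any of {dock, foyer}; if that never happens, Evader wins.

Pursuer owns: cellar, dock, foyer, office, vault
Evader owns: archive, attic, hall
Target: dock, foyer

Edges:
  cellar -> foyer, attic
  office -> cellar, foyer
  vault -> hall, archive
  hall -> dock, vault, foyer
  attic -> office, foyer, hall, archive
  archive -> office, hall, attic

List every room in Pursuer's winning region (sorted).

A0 = {dock, foyer}
A1: add {cellar, office} — cellar (Pursuer) has cellar→foyer; office (Pursuer) has office→foyer.
A2 = A1; e.g. vault (Pursuer) has no edge into A1. Fixed point.
Pursuer's winning region = {cellar, dock, foyer, office}.

cellar, dock, foyer, office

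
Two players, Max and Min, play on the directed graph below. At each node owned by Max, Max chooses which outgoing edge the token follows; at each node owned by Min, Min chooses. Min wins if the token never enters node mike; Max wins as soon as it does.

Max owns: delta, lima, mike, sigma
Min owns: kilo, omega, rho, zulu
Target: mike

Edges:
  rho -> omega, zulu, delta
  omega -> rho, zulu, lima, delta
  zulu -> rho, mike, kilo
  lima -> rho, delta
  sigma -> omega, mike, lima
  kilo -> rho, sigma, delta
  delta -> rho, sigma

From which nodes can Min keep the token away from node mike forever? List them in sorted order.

A0 = {mike}
A1: add {sigma} — sigma (Max) has sigma→mike.
A2: add {delta} — delta (Max) has delta→sigma.
A3: add {lima} — lima (Max) has lima→delta.
A4 = A3; e.g. rho (Min) can still go to omega. Fixed point.
Max's attractor = {delta, lima, mike, sigma}; Min avoids the target exactly from the complement.

kilo, omega, rho, zulu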